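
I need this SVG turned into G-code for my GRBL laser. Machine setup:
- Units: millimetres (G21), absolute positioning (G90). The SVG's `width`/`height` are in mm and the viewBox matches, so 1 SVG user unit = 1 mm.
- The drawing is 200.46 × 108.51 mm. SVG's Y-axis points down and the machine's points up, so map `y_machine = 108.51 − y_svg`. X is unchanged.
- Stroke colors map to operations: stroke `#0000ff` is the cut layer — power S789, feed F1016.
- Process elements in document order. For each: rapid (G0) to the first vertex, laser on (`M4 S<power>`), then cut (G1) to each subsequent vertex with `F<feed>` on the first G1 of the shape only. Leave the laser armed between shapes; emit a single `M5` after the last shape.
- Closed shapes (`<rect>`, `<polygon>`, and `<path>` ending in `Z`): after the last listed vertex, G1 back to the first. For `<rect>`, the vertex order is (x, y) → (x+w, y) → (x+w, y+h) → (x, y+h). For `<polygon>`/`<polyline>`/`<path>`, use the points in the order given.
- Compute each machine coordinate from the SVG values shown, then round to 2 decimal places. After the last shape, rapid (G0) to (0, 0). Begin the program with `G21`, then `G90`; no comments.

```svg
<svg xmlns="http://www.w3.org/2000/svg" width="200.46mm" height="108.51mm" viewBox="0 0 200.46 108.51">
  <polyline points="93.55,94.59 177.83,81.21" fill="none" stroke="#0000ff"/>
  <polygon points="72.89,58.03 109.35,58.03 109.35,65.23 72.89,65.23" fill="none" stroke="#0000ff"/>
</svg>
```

G21
G90
G0 X93.55 Y13.92
M4 S789
G1 X177.83 Y27.30 F1016
G0 X72.89 Y50.48
M4 S789
G1 X109.35 Y50.48 F1016
G1 X109.35 Y43.28
G1 X72.89 Y43.28
G1 X72.89 Y50.48
M5
G0 X0.00 Y0.00

viewBox `0 0 200.46 108.51` with mm width/height → 1 unit = 1 mm. Flip: y_m = 108.51 − y_svg.

**Shape 1** — `<polyline>` line segment, stroke `#0000ff` → cut (S789, F1016). Machine vertices: (93.55,13.92) → (177.83,27.30). Open path.

**Shape 2** — `<polygon>` rectangle, stroke `#0000ff` → cut (S789, F1016). Machine vertices: (72.89,50.48) → (109.35,50.48) → (109.35,43.28) → (72.89,43.28) → (72.89,50.48). Closed: final G1 returns to the first vertex.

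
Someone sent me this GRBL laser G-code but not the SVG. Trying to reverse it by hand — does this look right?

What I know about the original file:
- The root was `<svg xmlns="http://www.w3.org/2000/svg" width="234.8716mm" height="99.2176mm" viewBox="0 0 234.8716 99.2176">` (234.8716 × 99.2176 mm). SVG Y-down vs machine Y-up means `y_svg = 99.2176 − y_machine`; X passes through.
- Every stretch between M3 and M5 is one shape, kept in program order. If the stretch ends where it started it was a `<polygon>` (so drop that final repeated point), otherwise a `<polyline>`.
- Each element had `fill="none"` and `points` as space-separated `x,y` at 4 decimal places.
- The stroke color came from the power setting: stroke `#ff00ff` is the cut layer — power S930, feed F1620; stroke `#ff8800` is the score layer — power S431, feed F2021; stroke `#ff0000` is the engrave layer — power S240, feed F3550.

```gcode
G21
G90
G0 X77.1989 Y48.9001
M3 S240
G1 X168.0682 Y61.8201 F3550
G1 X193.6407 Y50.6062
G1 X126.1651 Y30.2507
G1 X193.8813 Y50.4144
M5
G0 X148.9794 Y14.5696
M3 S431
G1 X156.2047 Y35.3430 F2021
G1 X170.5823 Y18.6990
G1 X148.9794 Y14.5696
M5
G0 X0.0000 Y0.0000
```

Machine Y-up, SVG Y-down with viewBox height 99.2176, so y_svg = 99.2176 − y_machine; X carries over.

Run 1: power S240 maps to stroke `#ff0000` (engrave). The run is open, so emit a `<polyline>` with points (Y-flipped): 77.1989,50.3175 168.0682,37.3975 193.6407,48.6114 126.1651,68.9669 193.8813,48.8032.

Run 2: the run's S431 means `#ff8800` (score). The run returns to its start, so emit a `<polygon>` with points (Y-flipped): 148.9794,84.6480 156.2047,63.8746 170.5823,80.5186.

<svg xmlns="http://www.w3.org/2000/svg" width="234.8716mm" height="99.2176mm" viewBox="0 0 234.8716 99.2176">
  <polyline points="77.1989,50.3175 168.0682,37.3975 193.6407,48.6114 126.1651,68.9669 193.8813,48.8032" fill="none" stroke="#ff0000"/>
  <polygon points="148.9794,84.6480 156.2047,63.8746 170.5823,80.5186" fill="none" stroke="#ff8800"/>
</svg>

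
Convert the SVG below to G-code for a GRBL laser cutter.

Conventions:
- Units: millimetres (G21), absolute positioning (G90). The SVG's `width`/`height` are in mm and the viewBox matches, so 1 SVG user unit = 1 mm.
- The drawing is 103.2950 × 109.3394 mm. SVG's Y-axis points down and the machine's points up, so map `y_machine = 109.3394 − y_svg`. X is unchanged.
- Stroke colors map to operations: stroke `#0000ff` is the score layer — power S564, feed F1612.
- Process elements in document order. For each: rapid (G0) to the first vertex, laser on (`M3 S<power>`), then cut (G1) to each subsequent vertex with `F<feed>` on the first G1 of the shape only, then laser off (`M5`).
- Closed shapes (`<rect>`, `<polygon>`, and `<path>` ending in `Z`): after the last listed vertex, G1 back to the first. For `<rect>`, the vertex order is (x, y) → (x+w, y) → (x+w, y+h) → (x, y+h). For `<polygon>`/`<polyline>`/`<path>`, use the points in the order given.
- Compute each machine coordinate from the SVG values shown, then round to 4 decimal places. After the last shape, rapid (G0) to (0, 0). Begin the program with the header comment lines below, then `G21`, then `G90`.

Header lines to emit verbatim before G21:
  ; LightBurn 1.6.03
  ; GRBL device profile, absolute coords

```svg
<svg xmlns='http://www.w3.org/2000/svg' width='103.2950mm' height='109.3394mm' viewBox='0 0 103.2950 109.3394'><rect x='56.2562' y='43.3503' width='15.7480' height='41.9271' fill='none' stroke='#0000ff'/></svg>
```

; LightBurn 1.6.03
; GRBL device profile, absolute coords
G21
G90
G0 X56.2562 Y65.9891
M3 S564
G1 X72.0042 Y65.9891 F1612
G1 X72.0042 Y24.0620
G1 X56.2562 Y24.0620
G1 X56.2562 Y65.9891
M5
G0 X0.0000 Y0.0000

viewBox `0 0 103.2950 109.3394` with mm width/height → 1 unit = 1 mm. Flip: y_m = 109.3394 − y_svg.

**Shape 1** — `<rect>` rectangle, stroke `#0000ff` → score (S564, F1612). Machine vertices: (56.2562,65.9891) → (72.0042,65.9891) → (72.0042,24.0620) → (56.2562,24.0620) → (56.2562,65.9891). Closed: final G1 returns to the first vertex.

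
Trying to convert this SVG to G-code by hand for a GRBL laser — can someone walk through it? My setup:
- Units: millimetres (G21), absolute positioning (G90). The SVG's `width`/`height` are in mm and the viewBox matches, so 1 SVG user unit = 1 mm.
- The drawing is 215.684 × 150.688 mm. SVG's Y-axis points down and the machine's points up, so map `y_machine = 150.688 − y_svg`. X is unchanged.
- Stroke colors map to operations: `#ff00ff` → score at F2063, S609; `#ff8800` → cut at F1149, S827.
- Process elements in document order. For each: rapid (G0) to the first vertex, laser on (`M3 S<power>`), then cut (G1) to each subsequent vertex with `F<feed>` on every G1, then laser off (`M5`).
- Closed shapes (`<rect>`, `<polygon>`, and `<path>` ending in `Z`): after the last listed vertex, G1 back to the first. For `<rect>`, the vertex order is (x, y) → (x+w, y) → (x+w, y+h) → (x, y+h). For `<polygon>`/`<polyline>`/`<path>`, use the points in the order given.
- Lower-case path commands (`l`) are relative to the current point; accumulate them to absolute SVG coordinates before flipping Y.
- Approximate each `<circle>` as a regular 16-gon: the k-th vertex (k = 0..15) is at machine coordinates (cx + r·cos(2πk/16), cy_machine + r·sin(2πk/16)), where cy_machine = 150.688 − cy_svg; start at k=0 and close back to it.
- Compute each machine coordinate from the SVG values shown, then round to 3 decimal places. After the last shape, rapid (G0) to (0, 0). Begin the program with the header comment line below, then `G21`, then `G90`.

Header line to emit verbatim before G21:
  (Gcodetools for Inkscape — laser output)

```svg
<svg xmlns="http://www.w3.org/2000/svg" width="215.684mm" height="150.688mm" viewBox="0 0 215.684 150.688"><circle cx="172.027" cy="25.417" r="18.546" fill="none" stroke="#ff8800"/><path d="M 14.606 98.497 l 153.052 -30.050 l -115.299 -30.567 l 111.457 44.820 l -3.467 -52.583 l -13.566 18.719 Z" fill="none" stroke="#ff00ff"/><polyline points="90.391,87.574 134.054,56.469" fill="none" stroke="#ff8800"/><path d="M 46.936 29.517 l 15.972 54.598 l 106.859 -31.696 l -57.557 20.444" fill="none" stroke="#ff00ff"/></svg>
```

1 u = 1 mm; y_m = 150.688 − y.

[1] `<circle>` circle, #ff8800→cut S827 F1149: (190.573,125.271) → (189.161,132.368) → (185.141,138.385) → (179.124,142.405) → (172.027,143.817) → (164.930,142.405) → (158.913,138.385) → (154.893,132.368) → (153.481,125.271) → (154.893,118.174) → (158.913,112.157) → (164.930,108.137) → (172.027,106.725) → (179.124,108.137) → (185.141,112.157) → (189.161,118.174) → (190.573,125.271) (closed)

[2] `<path>` closed polygon, #ff00ff→score S609 F2063: (14.606,52.191) → (167.658,82.241) → (52.359,112.808) → (163.816,67.988) → (160.349,120.571) → (146.783,101.852) → (14.606,52.191) (closed)

[3] `<polyline>` line segment, #ff8800→cut S827 F1149: (90.391,63.114) → (134.054,94.219)

[4] `<path>` open polyline, #ff00ff→score S609 F2063: (46.936,121.171) → (62.908,66.573) → (169.767,98.269) → (112.210,77.825)

(Gcodetools for Inkscape — laser output)
G21
G90
G0 X190.573 Y125.271
M3 S827
G1 X189.161 Y132.368 F1149
G1 X185.141 Y138.385 F1149
G1 X179.124 Y142.405 F1149
G1 X172.027 Y143.817 F1149
G1 X164.930 Y142.405 F1149
G1 X158.913 Y138.385 F1149
G1 X154.893 Y132.368 F1149
G1 X153.481 Y125.271 F1149
G1 X154.893 Y118.174 F1149
G1 X158.913 Y112.157 F1149
G1 X164.930 Y108.137 F1149
G1 X172.027 Y106.725 F1149
G1 X179.124 Y108.137 F1149
G1 X185.141 Y112.157 F1149
G1 X189.161 Y118.174 F1149
G1 X190.573 Y125.271 F1149
M5
G0 X14.606 Y52.191
M3 S609
G1 X167.658 Y82.241 F2063
G1 X52.359 Y112.808 F2063
G1 X163.816 Y67.988 F2063
G1 X160.349 Y120.571 F2063
G1 X146.783 Y101.852 F2063
G1 X14.606 Y52.191 F2063
M5
G0 X90.391 Y63.114
M3 S827
G1 X134.054 Y94.219 F1149
M5
G0 X46.936 Y121.171
M3 S609
G1 X62.908 Y66.573 F2063
G1 X169.767 Y98.269 F2063
G1 X112.210 Y77.825 F2063
M5
G0 X0.000 Y0.000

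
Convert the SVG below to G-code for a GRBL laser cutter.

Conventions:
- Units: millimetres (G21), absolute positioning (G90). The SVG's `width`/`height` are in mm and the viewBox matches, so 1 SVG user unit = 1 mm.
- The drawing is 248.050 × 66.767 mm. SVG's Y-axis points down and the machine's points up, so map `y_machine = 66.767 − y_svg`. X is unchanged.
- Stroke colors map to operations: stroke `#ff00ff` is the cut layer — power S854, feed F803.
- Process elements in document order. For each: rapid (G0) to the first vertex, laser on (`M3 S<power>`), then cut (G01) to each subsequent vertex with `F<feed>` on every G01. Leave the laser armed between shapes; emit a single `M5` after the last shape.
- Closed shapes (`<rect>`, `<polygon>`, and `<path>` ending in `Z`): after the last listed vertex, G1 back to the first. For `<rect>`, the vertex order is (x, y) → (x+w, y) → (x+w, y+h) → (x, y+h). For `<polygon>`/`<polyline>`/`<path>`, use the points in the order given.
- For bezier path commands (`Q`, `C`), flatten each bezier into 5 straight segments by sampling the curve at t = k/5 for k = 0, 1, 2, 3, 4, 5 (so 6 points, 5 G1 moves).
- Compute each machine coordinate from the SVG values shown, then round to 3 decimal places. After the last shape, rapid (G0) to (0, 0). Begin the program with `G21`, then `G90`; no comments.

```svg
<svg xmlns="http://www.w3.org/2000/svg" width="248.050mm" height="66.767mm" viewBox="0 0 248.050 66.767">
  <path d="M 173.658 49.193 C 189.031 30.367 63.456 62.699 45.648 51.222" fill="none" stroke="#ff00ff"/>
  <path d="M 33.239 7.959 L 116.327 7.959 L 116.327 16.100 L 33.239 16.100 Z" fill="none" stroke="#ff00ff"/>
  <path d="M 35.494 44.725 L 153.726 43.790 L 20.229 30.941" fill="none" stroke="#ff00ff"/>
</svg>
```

viewBox `0 0 248.050 66.767` with mm width/height → 1 unit = 1 mm. Flip: y_m = 66.767 − y_svg.

**Shape 1** — `<path>` cubic bezier, stroke `#ff00ff` → cut (S854, F803). Control points (SVG): P0=(173.658,49.193), P1=(189.031,30.367), P2=(63.456,62.699), P3=(45.648,51.222); sampled at t=k/5. Machine vertices: (173.658,17.574) → (167.958,23.490) → (140.368,21.687) → (102.828,16.723) → (67.275,13.156) → (45.648,15.545). Open path.

**Shape 2** — `<path>` rectangle, stroke `#ff00ff` → cut (S854, F803). Machine vertices: (33.239,58.808) → (116.327,58.808) → (116.327,50.667) → (33.239,50.667) → (33.239,58.808). Closed: final G1 returns to the first vertex.

**Shape 3** — `<path>` open polyline, stroke `#ff00ff` → cut (S854, F803). Machine vertices: (35.494,22.042) → (153.726,22.977) → (20.229,35.826). Open path.

G21
G90
G0 X173.658 Y17.574
M3 S854
G01 X167.958 Y23.490 F803
G01 X140.368 Y21.687 F803
G01 X102.828 Y16.723 F803
G01 X67.275 Y13.156 F803
G01 X45.648 Y15.545 F803
G0 X33.239 Y58.808
M3 S854
G01 X116.327 Y58.808 F803
G01 X116.327 Y50.667 F803
G01 X33.239 Y50.667 F803
G01 X33.239 Y58.808 F803
G0 X35.494 Y22.042
M3 S854
G01 X153.726 Y22.977 F803
G01 X20.229 Y35.826 F803
M5
G0 X0.000 Y0.000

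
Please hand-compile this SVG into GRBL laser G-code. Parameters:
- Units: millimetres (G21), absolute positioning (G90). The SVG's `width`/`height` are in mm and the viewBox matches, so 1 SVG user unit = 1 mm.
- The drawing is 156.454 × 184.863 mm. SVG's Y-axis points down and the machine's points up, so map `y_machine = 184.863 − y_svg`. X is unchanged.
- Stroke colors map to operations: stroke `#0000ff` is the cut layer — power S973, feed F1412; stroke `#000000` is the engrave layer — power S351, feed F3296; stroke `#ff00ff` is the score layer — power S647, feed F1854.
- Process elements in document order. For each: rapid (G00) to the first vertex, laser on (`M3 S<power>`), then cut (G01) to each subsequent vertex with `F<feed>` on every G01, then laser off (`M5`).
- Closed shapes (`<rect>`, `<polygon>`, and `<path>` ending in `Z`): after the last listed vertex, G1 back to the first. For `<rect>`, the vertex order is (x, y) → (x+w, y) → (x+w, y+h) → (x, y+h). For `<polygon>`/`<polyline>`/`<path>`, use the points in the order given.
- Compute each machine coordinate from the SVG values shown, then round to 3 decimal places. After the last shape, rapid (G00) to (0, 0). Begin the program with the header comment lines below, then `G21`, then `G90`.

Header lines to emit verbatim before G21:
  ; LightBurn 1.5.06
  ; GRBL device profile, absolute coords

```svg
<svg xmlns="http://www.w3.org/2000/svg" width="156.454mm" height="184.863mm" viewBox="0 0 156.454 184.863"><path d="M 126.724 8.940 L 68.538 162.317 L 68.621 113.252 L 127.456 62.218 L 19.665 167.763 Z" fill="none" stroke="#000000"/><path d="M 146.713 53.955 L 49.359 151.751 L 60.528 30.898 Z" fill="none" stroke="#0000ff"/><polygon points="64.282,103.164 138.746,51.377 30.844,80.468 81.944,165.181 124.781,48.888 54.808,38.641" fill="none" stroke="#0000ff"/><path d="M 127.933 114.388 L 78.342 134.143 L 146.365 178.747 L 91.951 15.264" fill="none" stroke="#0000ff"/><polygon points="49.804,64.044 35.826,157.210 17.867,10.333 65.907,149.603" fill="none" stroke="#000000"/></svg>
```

1 u = 1 mm; y_m = 184.863 − y.

[1] `<path>` closed polygon, #000000→engrave S351 F3296: (126.724,175.923) → (68.538,22.546) → (68.621,71.611) → (127.456,122.645) → (19.665,17.100) → (126.724,175.923) (closed)

[2] `<path>` closed polygon, #0000ff→cut S973 F1412: (146.713,130.908) → (49.359,33.112) → (60.528,153.965) → (146.713,130.908) (closed)

[3] `<polygon>` closed polygon, #0000ff→cut S973 F1412: (64.282,81.699) → (138.746,133.486) → (30.844,104.395) → (81.944,19.682) → (124.781,135.975) → (54.808,146.222) → (64.282,81.699) (closed)

[4] `<path>` open polyline, #0000ff→cut S973 F1412: (127.933,70.475) → (78.342,50.720) → (146.365,6.116) → (91.951,169.599)

[5] `<polygon>` closed polygon, #000000→engrave S351 F3296: (49.804,120.819) → (35.826,27.653) → (17.867,174.530) → (65.907,35.260) → (49.804,120.819) (closed)

; LightBurn 1.5.06
; GRBL device profile, absolute coords
G21
G90
G00 X126.724 Y175.923
M3 S351
G01 X68.538 Y22.546 F3296
G01 X68.621 Y71.611 F3296
G01 X127.456 Y122.645 F3296
G01 X19.665 Y17.100 F3296
G01 X126.724 Y175.923 F3296
M5
G00 X146.713 Y130.908
M3 S973
G01 X49.359 Y33.112 F1412
G01 X60.528 Y153.965 F1412
G01 X146.713 Y130.908 F1412
M5
G00 X64.282 Y81.699
M3 S973
G01 X138.746 Y133.486 F1412
G01 X30.844 Y104.395 F1412
G01 X81.944 Y19.682 F1412
G01 X124.781 Y135.975 F1412
G01 X54.808 Y146.222 F1412
G01 X64.282 Y81.699 F1412
M5
G00 X127.933 Y70.475
M3 S973
G01 X78.342 Y50.720 F1412
G01 X146.365 Y6.116 F1412
G01 X91.951 Y169.599 F1412
M5
G00 X49.804 Y120.819
M3 S351
G01 X35.826 Y27.653 F3296
G01 X17.867 Y174.530 F3296
G01 X65.907 Y35.260 F3296
G01 X49.804 Y120.819 F3296
M5
G00 X0.000 Y0.000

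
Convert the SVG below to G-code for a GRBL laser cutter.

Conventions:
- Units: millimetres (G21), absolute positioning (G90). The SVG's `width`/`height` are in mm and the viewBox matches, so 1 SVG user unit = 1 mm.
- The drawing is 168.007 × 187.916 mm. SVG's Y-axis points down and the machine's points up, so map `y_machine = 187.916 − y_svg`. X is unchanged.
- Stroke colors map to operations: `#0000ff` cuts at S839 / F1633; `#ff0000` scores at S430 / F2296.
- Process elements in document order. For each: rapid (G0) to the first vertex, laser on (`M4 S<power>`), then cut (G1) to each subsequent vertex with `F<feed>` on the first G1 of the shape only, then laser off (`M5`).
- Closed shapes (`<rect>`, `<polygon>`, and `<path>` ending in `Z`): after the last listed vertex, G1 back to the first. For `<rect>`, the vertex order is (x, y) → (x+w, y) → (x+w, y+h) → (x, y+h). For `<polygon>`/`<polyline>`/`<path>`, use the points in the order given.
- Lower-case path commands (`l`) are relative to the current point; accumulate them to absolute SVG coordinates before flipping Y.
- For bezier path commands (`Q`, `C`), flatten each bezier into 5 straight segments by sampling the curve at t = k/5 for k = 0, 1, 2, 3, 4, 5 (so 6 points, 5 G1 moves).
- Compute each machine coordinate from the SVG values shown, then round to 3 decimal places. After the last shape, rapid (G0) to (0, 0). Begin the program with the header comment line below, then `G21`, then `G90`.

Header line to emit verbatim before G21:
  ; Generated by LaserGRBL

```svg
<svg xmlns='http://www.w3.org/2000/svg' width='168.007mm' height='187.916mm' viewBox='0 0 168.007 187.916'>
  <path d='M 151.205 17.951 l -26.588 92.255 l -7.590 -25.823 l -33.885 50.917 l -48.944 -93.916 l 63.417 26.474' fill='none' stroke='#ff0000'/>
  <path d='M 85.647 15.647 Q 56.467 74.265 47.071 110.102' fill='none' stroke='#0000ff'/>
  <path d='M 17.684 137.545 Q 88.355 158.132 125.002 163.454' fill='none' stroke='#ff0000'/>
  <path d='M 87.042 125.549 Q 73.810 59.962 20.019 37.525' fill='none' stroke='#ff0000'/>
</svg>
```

; Generated by LaserGRBL
G21
G90
G0 X151.205 Y169.965
M4 S430
G1 X124.617 Y77.710 F2296
G1 X117.027 Y103.533
G1 X83.142 Y52.616
G1 X34.198 Y146.532
G1 X97.615 Y120.058
M5
G0 X85.647 Y172.269
M4 S839
G1 X74.766 Y149.733 F1633
G1 X65.468 Y129.020
G1 X57.753 Y110.129
G1 X51.621 Y93.060
G1 X47.071 Y77.814
M5
G0 X17.684 Y50.371
M4 S430
G1 X44.591 Y42.747 F2296
G1 X68.777 Y36.344
G1 X90.241 Y31.162
G1 X108.982 Y27.201
G1 X125.002 Y24.462
M5
G0 X87.042 Y62.367
M4 S430
G1 X80.127 Y86.876 F2296
G1 X69.967 Y107.933
G1 X56.562 Y125.537
G1 X39.913 Y139.690
G1 X20.019 Y150.391
M5
G0 X0.000 Y0.000

viewBox `0 0 168.007 187.916` with mm width/height → 1 unit = 1 mm. Flip: y_m = 187.916 − y_svg.

**Shape 1** — `<path>` open polyline, stroke `#ff0000` → score (S430, F2296). Machine vertices: (151.205,169.965) → (124.617,77.710) → (117.027,103.533) → (83.142,52.616) → (34.198,146.532) → (97.615,120.058). Open path.

**Shape 2** — `<path>` quadratic bezier, stroke `#0000ff` → cut (S839, F1633). Control points (SVG): P0=(85.647,15.647), P1=(56.467,74.265), P2=(47.071,110.102); sampled at t=k/5. Machine vertices: (85.647,172.269) → (74.766,149.733) → (65.468,129.020) → (57.753,110.129) → (51.621,93.060) → (47.071,77.814). Open path.

**Shape 3** — `<path>` quadratic bezier, stroke `#ff0000` → score (S430, F2296). Control points (SVG): P0=(17.684,137.545), P1=(88.355,158.132), P2=(125.002,163.454); sampled at t=k/5. Machine vertices: (17.684,50.371) → (44.591,42.747) → (68.777,36.344) → (90.241,31.162) → (108.982,27.201) → (125.002,24.462). Open path.

**Shape 4** — `<path>` quadratic bezier, stroke `#ff0000` → score (S430, F2296). Control points (SVG): P0=(87.042,125.549), P1=(73.810,59.962), P2=(20.019,37.525); sampled at t=k/5. Machine vertices: (87.042,62.367) → (80.127,86.876) → (69.967,107.933) → (56.562,125.537) → (39.913,139.690) → (20.019,150.391). Open path.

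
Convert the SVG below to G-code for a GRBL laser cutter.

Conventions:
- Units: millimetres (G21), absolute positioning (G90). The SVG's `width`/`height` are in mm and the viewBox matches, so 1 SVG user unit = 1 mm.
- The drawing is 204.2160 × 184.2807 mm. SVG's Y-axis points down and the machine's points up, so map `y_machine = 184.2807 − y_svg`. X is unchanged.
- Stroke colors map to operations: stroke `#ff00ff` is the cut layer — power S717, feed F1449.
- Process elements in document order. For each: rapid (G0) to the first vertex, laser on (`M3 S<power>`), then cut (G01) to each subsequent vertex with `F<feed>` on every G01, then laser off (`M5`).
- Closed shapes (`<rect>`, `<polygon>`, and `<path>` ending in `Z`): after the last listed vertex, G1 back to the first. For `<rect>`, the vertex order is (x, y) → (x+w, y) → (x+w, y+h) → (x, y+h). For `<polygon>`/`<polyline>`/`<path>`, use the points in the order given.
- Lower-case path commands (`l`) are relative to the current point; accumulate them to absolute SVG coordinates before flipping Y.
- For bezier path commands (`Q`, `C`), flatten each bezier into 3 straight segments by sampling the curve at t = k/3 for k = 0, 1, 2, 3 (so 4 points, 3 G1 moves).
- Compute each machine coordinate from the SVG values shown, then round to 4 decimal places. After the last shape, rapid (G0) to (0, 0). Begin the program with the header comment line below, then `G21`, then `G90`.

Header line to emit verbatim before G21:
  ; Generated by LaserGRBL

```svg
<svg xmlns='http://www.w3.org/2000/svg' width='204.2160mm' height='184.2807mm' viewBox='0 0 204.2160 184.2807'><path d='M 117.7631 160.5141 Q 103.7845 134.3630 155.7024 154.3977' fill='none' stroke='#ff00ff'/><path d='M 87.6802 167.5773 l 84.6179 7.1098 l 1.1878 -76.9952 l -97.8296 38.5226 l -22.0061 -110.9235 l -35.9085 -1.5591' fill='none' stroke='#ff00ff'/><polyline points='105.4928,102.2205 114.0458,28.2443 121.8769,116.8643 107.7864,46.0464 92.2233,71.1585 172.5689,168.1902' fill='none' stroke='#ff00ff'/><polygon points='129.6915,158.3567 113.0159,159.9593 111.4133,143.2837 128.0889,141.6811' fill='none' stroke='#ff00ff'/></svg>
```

; Generated by LaserGRBL
G21
G90
G0 X117.7631 Y23.7666
M3 S717
G01 X115.7659 Y36.0689 F1449
G01 X128.4123 Y38.1077 F1449
G01 X155.7024 Y29.8830 F1449
M5
G0 X87.6802 Y16.7034
M3 S717
G01 X172.2981 Y9.5936 F1449
G01 X173.4859 Y86.5888 F1449
G01 X75.6563 Y48.0662 F1449
G01 X53.6502 Y158.9897 F1449
G01 X17.7417 Y160.5488 F1449
M5
G0 X105.4928 Y82.0602
M3 S717
G01 X114.0458 Y156.0364 F1449
G01 X121.8769 Y67.4164 F1449
G01 X107.7864 Y138.2343 F1449
G01 X92.2233 Y113.1222 F1449
G01 X172.5689 Y16.0905 F1449
M5
G0 X129.6915 Y25.9240
M3 S717
G01 X113.0159 Y24.3214 F1449
G01 X111.4133 Y40.9970 F1449
G01 X128.0889 Y42.5996 F1449
G01 X129.6915 Y25.9240 F1449
M5
G0 X0.0000 Y0.0000

viewBox `0 0 204.2160 184.2807` with mm width/height → 1 unit = 1 mm. Flip: y_m = 184.2807 − y_svg.

**Shape 1** — `<path>` quadratic bezier, stroke `#ff00ff` → cut (S717, F1449). Control points (SVG): P0=(117.7631,160.5141), P1=(103.7845,134.3630), P2=(155.7024,154.3977); sampled at t=k/3. Machine vertices: (117.7631,23.7666) → (115.7659,36.0689) → (128.4123,38.1077) → (155.7024,29.8830). Open path.

**Shape 2** — `<path>` open polyline, stroke `#ff00ff` → cut (S717, F1449). Machine vertices: (87.6802,16.7034) → (172.2981,9.5936) → (173.4859,86.5888) → (75.6563,48.0662) → (53.6502,158.9897) → (17.7417,160.5488). Open path.

**Shape 3** — `<polyline>` open polyline, stroke `#ff00ff` → cut (S717, F1449). Machine vertices: (105.4928,82.0602) → (114.0458,156.0364) → (121.8769,67.4164) → (107.7864,138.2343) → (92.2233,113.1222) → (172.5689,16.0905). Open path.

**Shape 4** — `<polygon>` regular polygon, stroke `#ff00ff` → cut (S717, F1449). Machine vertices: (129.6915,25.9240) → (113.0159,24.3214) → (111.4133,40.9970) → (128.0889,42.5996) → (129.6915,25.9240). Closed: final G1 returns to the first vertex.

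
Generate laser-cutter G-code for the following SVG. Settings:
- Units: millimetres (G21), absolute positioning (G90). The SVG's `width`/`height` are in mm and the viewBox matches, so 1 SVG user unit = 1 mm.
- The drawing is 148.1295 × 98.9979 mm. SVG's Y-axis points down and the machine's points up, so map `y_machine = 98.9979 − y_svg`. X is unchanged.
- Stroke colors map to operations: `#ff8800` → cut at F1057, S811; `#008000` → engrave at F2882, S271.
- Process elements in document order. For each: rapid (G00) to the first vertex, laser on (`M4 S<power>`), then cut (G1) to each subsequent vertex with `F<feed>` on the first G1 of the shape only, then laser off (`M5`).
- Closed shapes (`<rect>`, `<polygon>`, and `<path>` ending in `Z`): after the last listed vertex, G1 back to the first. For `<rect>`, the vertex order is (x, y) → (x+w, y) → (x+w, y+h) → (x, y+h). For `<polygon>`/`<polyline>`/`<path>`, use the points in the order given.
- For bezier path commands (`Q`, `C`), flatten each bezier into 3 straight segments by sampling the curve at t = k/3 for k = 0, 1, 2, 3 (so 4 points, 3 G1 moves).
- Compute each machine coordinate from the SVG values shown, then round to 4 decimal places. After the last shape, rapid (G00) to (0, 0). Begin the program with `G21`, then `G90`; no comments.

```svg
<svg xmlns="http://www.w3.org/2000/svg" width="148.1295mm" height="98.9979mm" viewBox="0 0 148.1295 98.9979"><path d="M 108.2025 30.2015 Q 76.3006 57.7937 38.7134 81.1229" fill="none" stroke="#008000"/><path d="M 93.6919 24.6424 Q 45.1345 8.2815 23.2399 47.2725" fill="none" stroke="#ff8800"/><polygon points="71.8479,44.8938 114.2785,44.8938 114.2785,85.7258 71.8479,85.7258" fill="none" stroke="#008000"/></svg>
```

1 u = 1 mm; y_m = 98.9979 − y.

[1] `<path>` quadratic bezier, #008000→engrave S271 F2882: (108.2025,68.7964) → (86.3029,50.8753) → (63.1398,33.9015) → (38.7134,17.8750)

[2] `<path>` quadratic bezier, #ff8800→cut S811 F1057: (93.6919,74.3555) → (64.2828,79.1126) → (40.7988,71.5692) → (23.2399,51.7254)

[3] `<polygon>` rectangle, #008000→engrave S271 F2882: (71.8479,54.1041) → (114.2785,54.1041) → (114.2785,13.2721) → (71.8479,13.2721) → (71.8479,54.1041) (closed)

G21
G90
G00 X108.2025 Y68.7964
M4 S271
G1 X86.3029 Y50.8753 F2882
G1 X63.1398 Y33.9015
G1 X38.7134 Y17.8750
M5
G00 X93.6919 Y74.3555
M4 S811
G1 X64.2828 Y79.1126 F1057
G1 X40.7988 Y71.5692
G1 X23.2399 Y51.7254
M5
G00 X71.8479 Y54.1041
M4 S271
G1 X114.2785 Y54.1041 F2882
G1 X114.2785 Y13.2721
G1 X71.8479 Y13.2721
G1 X71.8479 Y54.1041
M5
G00 X0.0000 Y0.0000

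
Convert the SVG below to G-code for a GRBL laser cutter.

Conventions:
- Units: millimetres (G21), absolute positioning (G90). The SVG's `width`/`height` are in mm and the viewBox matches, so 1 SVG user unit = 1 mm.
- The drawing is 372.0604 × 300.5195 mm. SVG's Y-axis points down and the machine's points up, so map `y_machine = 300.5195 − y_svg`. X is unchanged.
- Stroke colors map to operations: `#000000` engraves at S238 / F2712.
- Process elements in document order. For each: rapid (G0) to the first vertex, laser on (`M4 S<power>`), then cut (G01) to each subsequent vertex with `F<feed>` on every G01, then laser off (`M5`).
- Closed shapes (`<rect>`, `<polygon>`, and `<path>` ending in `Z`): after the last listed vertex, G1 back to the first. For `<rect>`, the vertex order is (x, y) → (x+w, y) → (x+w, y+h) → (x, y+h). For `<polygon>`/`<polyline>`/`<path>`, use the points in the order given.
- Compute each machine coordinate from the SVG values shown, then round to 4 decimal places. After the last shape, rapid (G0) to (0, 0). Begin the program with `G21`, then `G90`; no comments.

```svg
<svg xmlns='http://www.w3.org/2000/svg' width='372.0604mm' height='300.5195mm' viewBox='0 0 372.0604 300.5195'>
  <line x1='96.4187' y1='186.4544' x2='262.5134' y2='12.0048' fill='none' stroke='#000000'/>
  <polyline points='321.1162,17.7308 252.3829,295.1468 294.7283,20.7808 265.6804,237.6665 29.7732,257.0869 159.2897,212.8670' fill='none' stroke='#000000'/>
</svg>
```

1 u = 1 mm; y_m = 300.5195 − y.

[1] `<line>` line segment, #000000→engrave S238 F2712: (96.4187,114.0651) → (262.5134,288.5147)

[2] `<polyline>` open polyline, #000000→engrave S238 F2712: (321.1162,282.7887) → (252.3829,5.3727) → (294.7283,279.7387) → (265.6804,62.8530) → (29.7732,43.4326) → (159.2897,87.6525)

G21
G90
G0 X96.4187 Y114.0651
M4 S238
G01 X262.5134 Y288.5147 F2712
M5
G0 X321.1162 Y282.7887
M4 S238
G01 X252.3829 Y5.3727 F2712
G01 X294.7283 Y279.7387 F2712
G01 X265.6804 Y62.8530 F2712
G01 X29.7732 Y43.4326 F2712
G01 X159.2897 Y87.6525 F2712
M5
G0 X0.0000 Y0.0000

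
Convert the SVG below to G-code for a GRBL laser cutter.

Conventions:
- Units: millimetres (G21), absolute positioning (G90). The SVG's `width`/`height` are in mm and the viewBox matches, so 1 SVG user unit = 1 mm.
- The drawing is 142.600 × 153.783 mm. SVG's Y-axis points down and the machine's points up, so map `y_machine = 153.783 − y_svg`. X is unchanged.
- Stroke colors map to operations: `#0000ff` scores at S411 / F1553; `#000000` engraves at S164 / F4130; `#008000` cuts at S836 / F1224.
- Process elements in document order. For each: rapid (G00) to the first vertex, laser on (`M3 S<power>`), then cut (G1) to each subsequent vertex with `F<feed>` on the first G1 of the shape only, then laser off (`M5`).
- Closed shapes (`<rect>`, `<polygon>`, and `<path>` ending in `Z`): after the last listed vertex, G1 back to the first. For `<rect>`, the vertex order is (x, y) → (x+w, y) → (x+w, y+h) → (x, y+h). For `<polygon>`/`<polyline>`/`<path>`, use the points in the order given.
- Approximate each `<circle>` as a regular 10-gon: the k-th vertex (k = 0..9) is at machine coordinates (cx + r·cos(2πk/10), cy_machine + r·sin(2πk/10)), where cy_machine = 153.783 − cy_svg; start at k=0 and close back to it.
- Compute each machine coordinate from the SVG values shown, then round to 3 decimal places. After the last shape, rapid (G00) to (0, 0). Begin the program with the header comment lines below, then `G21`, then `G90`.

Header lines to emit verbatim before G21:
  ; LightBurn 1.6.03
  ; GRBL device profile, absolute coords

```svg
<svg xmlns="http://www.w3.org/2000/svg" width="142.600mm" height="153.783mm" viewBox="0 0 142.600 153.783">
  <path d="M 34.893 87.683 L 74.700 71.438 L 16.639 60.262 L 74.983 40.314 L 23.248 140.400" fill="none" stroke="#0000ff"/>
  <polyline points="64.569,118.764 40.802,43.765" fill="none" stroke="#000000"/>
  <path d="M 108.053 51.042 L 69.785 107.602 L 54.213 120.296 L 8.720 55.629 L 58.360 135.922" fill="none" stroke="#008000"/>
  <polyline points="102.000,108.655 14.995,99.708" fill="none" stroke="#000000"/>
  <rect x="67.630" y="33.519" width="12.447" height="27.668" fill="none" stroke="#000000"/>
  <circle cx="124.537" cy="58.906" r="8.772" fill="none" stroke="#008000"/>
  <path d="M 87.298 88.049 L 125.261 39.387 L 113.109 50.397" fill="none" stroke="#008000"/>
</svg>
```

viewBox `0 0 142.600 153.783` with mm width/height → 1 unit = 1 mm. Flip: y_m = 153.783 − y_svg.

**Shape 1** — `<path>` open polyline, stroke `#0000ff` → score (S411, F1553). Machine vertices: (34.893,66.100) → (74.700,82.345) → (16.639,93.521) → (74.983,113.469) → (23.248,13.383). Open path.

**Shape 2** — `<polyline>` line segment, stroke `#000000` → engrave (S164, F4130). Machine vertices: (64.569,35.019) → (40.802,110.018). Open path.

**Shape 3** — `<path>` open polyline, stroke `#008000` → cut (S836, F1224). Machine vertices: (108.053,102.741) → (69.785,46.181) → (54.213,33.487) → (8.720,98.154) → (58.360,17.861). Open path.

**Shape 4** — `<polyline>` line segment, stroke `#000000` → engrave (S164, F4130). Machine vertices: (102.000,45.128) → (14.995,54.075). Open path.

**Shape 5** — `<rect>` rectangle, stroke `#000000` → engrave (S164, F4130). Machine vertices: (67.630,120.264) → (80.077,120.264) → (80.077,92.596) → (67.630,92.596) → (67.630,120.264). Closed: final G1 returns to the first vertex.

**Shape 6** — `<circle>` circle, stroke `#008000` → cut (S836, F1224). Machine vertices: (133.309,94.877) → (131.634,100.033) → (127.248,103.220) → (121.826,103.220) → (117.440,100.033) → (115.765,94.877) → (117.440,89.721) → (121.826,86.534) → (127.248,86.534) → (131.634,89.721) → (133.309,94.877). Closed: final G1 returns to the first vertex.

**Shape 7** — `<path>` open polyline, stroke `#008000` → cut (S836, F1224). Machine vertices: (87.298,65.734) → (125.261,114.396) → (113.109,103.386). Open path.

; LightBurn 1.6.03
; GRBL device profile, absolute coords
G21
G90
G00 X34.893 Y66.100
M3 S411
G1 X74.700 Y82.345 F1553
G1 X16.639 Y93.521
G1 X74.983 Y113.469
G1 X23.248 Y13.383
M5
G00 X64.569 Y35.019
M3 S164
G1 X40.802 Y110.018 F4130
M5
G00 X108.053 Y102.741
M3 S836
G1 X69.785 Y46.181 F1224
G1 X54.213 Y33.487
G1 X8.720 Y98.154
G1 X58.360 Y17.861
M5
G00 X102.000 Y45.128
M3 S164
G1 X14.995 Y54.075 F4130
M5
G00 X67.630 Y120.264
M3 S164
G1 X80.077 Y120.264 F4130
G1 X80.077 Y92.596
G1 X67.630 Y92.596
G1 X67.630 Y120.264
M5
G00 X133.309 Y94.877
M3 S836
G1 X131.634 Y100.033 F1224
G1 X127.248 Y103.220
G1 X121.826 Y103.220
G1 X117.440 Y100.033
G1 X115.765 Y94.877
G1 X117.440 Y89.721
G1 X121.826 Y86.534
G1 X127.248 Y86.534
G1 X131.634 Y89.721
G1 X133.309 Y94.877
M5
G00 X87.298 Y65.734
M3 S836
G1 X125.261 Y114.396 F1224
G1 X113.109 Y103.386
M5
G00 X0.000 Y0.000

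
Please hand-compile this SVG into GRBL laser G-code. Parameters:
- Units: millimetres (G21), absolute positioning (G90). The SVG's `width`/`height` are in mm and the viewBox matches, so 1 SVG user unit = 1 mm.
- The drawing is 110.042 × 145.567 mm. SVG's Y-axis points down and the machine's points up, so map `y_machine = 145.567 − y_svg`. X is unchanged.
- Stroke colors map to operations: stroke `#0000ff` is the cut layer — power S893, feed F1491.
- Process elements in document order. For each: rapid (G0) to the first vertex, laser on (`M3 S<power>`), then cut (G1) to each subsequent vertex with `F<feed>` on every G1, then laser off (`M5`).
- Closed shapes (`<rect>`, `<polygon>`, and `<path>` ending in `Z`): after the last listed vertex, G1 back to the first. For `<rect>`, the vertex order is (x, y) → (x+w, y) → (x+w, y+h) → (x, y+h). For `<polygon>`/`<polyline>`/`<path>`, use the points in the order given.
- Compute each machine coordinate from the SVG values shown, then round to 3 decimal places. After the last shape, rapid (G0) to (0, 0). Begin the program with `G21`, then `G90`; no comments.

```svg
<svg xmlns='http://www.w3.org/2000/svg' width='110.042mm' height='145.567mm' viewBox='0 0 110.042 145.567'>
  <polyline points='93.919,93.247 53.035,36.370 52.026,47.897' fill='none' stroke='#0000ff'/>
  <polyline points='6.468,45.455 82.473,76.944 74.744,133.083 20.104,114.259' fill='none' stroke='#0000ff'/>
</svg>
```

viewBox `0 0 110.042 145.567` with mm width/height → 1 unit = 1 mm. Flip: y_m = 145.567 − y_svg.

**Shape 1** — `<polyline>` open polyline, stroke `#0000ff` → cut (S893, F1491). Machine vertices: (93.919,52.320) → (53.035,109.197) → (52.026,97.670). Open path.

**Shape 2** — `<polyline>` open polyline, stroke `#0000ff` → cut (S893, F1491). Machine vertices: (6.468,100.112) → (82.473,68.623) → (74.744,12.484) → (20.104,31.308). Open path.

G21
G90
G0 X93.919 Y52.320
M3 S893
G1 X53.035 Y109.197 F1491
G1 X52.026 Y97.670 F1491
M5
G0 X6.468 Y100.112
M3 S893
G1 X82.473 Y68.623 F1491
G1 X74.744 Y12.484 F1491
G1 X20.104 Y31.308 F1491
M5
G0 X0.000 Y0.000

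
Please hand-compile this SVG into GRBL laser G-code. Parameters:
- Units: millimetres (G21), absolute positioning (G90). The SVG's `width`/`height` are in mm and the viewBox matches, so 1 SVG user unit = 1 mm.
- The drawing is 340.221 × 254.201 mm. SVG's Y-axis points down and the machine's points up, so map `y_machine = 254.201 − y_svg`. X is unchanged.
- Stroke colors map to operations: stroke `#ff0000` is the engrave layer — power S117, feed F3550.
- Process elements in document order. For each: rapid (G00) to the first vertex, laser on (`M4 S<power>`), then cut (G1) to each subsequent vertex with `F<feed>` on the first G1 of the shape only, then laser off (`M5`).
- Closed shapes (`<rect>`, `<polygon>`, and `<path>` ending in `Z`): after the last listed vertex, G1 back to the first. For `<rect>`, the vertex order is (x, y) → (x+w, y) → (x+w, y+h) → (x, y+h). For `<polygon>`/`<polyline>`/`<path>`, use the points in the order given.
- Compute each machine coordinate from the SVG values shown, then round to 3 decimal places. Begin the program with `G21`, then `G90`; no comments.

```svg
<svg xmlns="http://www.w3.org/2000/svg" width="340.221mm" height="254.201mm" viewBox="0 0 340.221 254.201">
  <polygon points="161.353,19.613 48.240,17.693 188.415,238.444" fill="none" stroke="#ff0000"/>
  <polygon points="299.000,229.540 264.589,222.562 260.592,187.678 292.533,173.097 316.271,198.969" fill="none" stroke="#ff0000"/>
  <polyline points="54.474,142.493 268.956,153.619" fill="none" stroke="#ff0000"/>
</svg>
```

G21
G90
G00 X161.353 Y234.588
M4 S117
G1 X48.240 Y236.508 F3550
G1 X188.415 Y15.757
G1 X161.353 Y234.588
M5
G00 X299.000 Y24.661
M4 S117
G1 X264.589 Y31.639 F3550
G1 X260.592 Y66.523
G1 X292.533 Y81.104
G1 X316.271 Y55.232
G1 X299.000 Y24.661
M5
G00 X54.474 Y111.708
M4 S117
G1 X268.956 Y100.582 F3550
M5

viewBox `0 0 340.221 254.201` with mm width/height → 1 unit = 1 mm. Flip: y_m = 254.201 − y_svg.

**Shape 1** — `<polygon>` closed polygon, stroke `#ff0000` → engrave (S117, F3550). Machine vertices: (161.353,234.588) → (48.240,236.508) → (188.415,15.757) → (161.353,234.588). Closed: final G1 returns to the first vertex.

**Shape 2** — `<polygon>` regular polygon, stroke `#ff0000` → engrave (S117, F3550). Machine vertices: (299.000,24.661) → (264.589,31.639) → (260.592,66.523) → (292.533,81.104) → (316.271,55.232) → (299.000,24.661). Closed: final G1 returns to the first vertex.

**Shape 3** — `<polyline>` line segment, stroke `#ff0000` → engrave (S117, F3550). Machine vertices: (54.474,111.708) → (268.956,100.582). Open path.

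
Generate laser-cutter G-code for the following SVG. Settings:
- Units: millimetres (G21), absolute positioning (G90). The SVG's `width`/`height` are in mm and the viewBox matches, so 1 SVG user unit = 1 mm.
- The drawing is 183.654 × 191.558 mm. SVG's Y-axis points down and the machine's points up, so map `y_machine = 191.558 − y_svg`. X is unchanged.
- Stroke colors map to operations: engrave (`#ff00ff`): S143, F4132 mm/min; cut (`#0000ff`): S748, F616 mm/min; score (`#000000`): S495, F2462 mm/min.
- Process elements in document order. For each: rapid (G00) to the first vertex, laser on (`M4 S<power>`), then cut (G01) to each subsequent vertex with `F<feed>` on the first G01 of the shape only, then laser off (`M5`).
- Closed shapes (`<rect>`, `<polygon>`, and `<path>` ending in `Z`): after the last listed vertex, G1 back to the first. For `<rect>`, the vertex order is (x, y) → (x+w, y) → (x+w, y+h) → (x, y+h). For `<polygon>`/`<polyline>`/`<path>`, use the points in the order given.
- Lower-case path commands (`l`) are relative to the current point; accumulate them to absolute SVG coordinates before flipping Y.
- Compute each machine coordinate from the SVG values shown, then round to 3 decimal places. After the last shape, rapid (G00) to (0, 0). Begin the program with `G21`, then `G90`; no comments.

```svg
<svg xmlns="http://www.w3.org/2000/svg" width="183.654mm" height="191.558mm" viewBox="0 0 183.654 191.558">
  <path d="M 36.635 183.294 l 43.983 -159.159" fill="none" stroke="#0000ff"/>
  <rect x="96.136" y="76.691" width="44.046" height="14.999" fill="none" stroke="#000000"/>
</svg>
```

G21
G90
G00 X36.635 Y8.264
M4 S748
G01 X80.618 Y167.423 F616
M5
G00 X96.136 Y114.867
M4 S495
G01 X140.182 Y114.867 F2462
G01 X140.182 Y99.868
G01 X96.136 Y99.868
G01 X96.136 Y114.867
M5
G00 X0.000 Y0.000

1 u = 1 mm; y_m = 191.558 − y.

[1] `<path>` line segment, #0000ff→cut S748 F616: (36.635,8.264) → (80.618,167.423)

[2] `<rect>` rectangle, #000000→score S495 F2462: (96.136,114.867) → (140.182,114.867) → (140.182,99.868) → (96.136,99.868) → (96.136,114.867) (closed)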